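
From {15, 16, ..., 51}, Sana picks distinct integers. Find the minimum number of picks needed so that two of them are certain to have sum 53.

A set avoiding the sum 53 can contain at most one of each pair {x, 53−x}, plus the 13 elements whose complement lies outside the range.
The integers 27, …, 51 (25 of them) are such a set: any two sum to at least 27+28 = 55 > 53.
Any 26th integer completes one of the 12 pairs, so 26 choices force a sum of 53.

26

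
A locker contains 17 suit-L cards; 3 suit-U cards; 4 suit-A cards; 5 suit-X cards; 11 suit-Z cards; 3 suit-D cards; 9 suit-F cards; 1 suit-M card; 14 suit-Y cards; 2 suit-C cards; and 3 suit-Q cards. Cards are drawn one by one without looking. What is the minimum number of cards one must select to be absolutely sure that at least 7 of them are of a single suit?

By pigeonhole, the 11 suits are the holes; the cards drawn are the pigeons.
To avoid 7 of any one suit, the worst case takes at most 6 of each suit, or every card of a suit that has fewer than 6.
That gives 6 + 3 + 4 + 5 + 6 + 3 + 6 + 1 + 6 + 2 + 3 = 45 cards with no suit reaching 7.
The next card forces some suit to 7, so 45 + 1 = 46.

46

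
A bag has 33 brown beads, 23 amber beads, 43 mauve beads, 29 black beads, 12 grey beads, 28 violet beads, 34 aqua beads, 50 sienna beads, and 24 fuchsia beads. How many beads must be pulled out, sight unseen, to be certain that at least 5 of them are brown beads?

In the worst case for collecting brown beads, every non-brown bead comes out first.
There are 23 + 43 + 29 + 12 + 28 + 34 + 50 + 24 = 243 non-brown beads altogether.
After those, each further bead must be brown, so 243 + 5 = 248 draws guarantee 5 brown beads.

248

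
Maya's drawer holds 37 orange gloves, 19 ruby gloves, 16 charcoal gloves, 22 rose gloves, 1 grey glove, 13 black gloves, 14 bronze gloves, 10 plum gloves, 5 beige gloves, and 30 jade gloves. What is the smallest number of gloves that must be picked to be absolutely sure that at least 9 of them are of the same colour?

Put each drawn glove into a box by colour. The largest draw with every box below 9 takes min(count, 8) from each colour; colours with fewer than 8 contribute all they have.
Σ min(cᵢ, 8) = 8 + 8 + 8 + 8 + 1 + 8 + 8 + 8 + 5 + 8 = 70.
Draw number 70 + 1 = 71 must push one box to 9.

71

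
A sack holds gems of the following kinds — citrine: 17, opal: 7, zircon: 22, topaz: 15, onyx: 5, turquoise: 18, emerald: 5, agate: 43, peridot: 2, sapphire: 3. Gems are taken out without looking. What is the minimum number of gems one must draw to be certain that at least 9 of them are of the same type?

An adversary could hand out at most 8 gems per type (5 types run out sooner): 8 + 7 + 8 + 8 + 5 + 8 + 5 + 8 + 2 + 3 = 62 gems and still no type has 9.
By the pigeonhole principle, one more gem lands in a type already at 8, so 63 draws are enough and 62 are not.

63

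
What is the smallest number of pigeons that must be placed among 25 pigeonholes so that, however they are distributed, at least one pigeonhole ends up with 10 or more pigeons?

226

With 225 pigeons one could put exactly 9 in each of the 25 pigeonholes, and no pigeonhole would reach 10.
One more pigeon must land in a pigeonhole that already has 9, giving it 10.
So 25 × 9 + 1 = 226 pigeons are required.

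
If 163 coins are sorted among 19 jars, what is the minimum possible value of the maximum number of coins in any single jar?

9

The 19 jars are the holes and the 163 coins are the pigeons.
If every jar held at most 8 coins, the total would be at most 19 × 8 = 152, which is less than 163.
So some jar holds at least ⌈163/19⌉ = 9 coins.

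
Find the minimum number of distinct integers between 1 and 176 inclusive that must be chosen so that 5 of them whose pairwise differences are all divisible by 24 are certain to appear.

97

Integers whose pairwise differences are multiples of 24 are exactly those sharing a remainder mod 24. The 24 residue classes mod 24 are the pigeonholes.
With 96 integers one could put 4 in each residue class and have no class reach 5.
The 97th integer pushes some class to 5, so 24·4 + 1 = 97.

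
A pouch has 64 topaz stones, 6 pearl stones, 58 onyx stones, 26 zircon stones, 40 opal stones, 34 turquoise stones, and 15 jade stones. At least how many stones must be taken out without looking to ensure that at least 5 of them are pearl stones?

In the worst case for collecting pearl stones, every non-pearl stone comes out first.
There are 64 + 58 + 26 + 40 + 34 + 15 = 237 non-pearl stones altogether.
After those, each further stone must be pearl, so 237 + 5 = 242 draws guarantee 5 pearl stones.

242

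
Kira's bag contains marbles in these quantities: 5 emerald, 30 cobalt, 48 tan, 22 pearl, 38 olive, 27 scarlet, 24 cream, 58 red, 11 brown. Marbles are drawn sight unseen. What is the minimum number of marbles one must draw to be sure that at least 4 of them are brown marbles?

In the worst case for collecting brown marbles, every non-brown marble comes out first.
There are 5 + 30 + 48 + 22 + 38 + 27 + 24 + 58 = 252 non-brown marbles altogether.
After those, each further marble must be brown, so 252 + 4 = 256 draws guarantee 4 brown marbles.

256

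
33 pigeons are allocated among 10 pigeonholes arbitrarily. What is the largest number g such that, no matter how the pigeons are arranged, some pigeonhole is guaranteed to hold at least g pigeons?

4

By the pigeonhole principle, the 10 pigeonholes are the holes and the 33 pigeons are the pigeons.
If every pigeonhole held at most 3 pigeons, the total would be at most 10 × 3 = 30, which is less than 33.
So some pigeonhole holds at least ⌈33/10⌉ = 4 pigeons.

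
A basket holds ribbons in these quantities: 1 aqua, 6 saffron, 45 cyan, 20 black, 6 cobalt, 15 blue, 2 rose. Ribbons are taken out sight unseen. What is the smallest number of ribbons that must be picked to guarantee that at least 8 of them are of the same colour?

37

The 7 colours are the holes; the ribbons drawn are the pigeons.
To avoid 8 of any one colour, the worst case takes at most 7 of each colour, or every ribbon of a colour that has fewer than 7.
That gives 1 + 6 + 7 + 7 + 6 + 7 + 2 = 36 ribbons with no colour reaching 8.
The next ribbon forces some colour to 8, so 36 + 1 = 37.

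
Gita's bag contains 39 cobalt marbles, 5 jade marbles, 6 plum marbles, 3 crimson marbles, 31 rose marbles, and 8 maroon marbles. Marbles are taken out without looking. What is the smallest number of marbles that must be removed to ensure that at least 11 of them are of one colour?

43

By the pigeonhole principle, the 6 colours are the holes; the marbles drawn are the pigeons.
To avoid 11 of any one colour, the worst case takes at most 10 of each colour, or every marble of a colour that has fewer than 10.
That gives 10 + 5 + 6 + 3 + 10 + 8 = 42 marbles with no colour reaching 11.
The next marble forces some colour to 11, so 42 + 1 = 43.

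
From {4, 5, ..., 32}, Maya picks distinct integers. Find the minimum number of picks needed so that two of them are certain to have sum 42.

Two chosen integers sum to 42 exactly when both halves of some pair {x, 42−x} with 10 ≤ x ≤ 42−x ≤ 32 are chosen — 11 such pairs.
The remaining 7 elements (those with no distinct partner in range) can never complete a 42-sum, so the worst case takes all of them and one from each pair: 7 + 11 = 18.
The 19th integer has to be the second member of some pair, so 18 + 1 = 19.

19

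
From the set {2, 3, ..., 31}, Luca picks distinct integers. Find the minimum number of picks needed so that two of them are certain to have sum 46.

23

A set avoiding the sum 46 can contain at most one of each pair {x, 46−x}, plus the 14 elements whose complement lies outside the range or equal to its own complement.
The integers 2, …, 23 (22 of them) are such a set: any two sum to at least 2+3 = 5 and at most 22+23 = 45 < 46.
Any 23rd integer completes one of the 8 pairs, so 23 choices force a sum of 46.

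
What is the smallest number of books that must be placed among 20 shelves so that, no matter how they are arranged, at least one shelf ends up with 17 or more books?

With 320 books one could put exactly 16 in each of the 20 shelves, and no shelf would reach 17.
By pigeonhole, one more book must land in a shelf that already has 16, giving it 17.
So 20 × 16 + 1 = 321 books are required.

321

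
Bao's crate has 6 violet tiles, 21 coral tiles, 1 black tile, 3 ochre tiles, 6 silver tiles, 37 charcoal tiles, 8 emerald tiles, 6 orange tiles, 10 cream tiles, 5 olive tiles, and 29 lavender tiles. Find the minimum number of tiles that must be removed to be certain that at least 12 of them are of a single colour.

79

By pigeonhole, put each drawn tile into a box by colour. The largest draw with every box below 12 takes min(count, 11) from each colour; colours with fewer than 11 contribute all they have.
Σ min(cᵢ, 11) = 6 + 11 + 1 + 3 + 6 + 11 + 8 + 6 + 10 + 5 + 11 = 78.
Draw number 78 + 1 = 79 must push one box to 12.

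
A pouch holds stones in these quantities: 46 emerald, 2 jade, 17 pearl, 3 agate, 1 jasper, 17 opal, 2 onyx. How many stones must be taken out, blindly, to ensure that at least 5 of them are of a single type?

21

Pigeonhole: the 7 types are the holes; the stones drawn are the pigeons.
To avoid 5 of any one type, the worst case takes at most 4 of each type, or every stone of a type that has fewer than 4.
That gives 4 + 2 + 4 + 3 + 1 + 4 + 2 = 20 stones with no type reaching 5.
The next stone forces some type to 5, so 20 + 1 = 21.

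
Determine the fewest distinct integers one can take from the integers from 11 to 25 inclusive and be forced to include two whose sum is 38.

A set avoiding the sum 38 can contain at most one of each pair {x, 38−x}, plus the 3 elements whose complement lies outside the range or equal to its own complement.
The integers 11, …, 19 (9 of them) are such a set: any two sum to at least 11+12 = 23 and at most 18+19 = 37 < 38.
Any 10th integer completes one of the 6 pairs, so 10 choices force a sum of 38.

10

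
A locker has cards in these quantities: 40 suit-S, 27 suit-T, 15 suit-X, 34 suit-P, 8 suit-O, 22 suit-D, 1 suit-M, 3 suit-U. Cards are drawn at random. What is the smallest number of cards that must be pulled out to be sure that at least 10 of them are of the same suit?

Pigeonhole: put each drawn card into a box by suit. The largest draw with every box below 10 takes min(count, 9) from each suit; suits with fewer than 9 contribute all they have.
Σ min(cᵢ, 9) = 9 + 9 + 9 + 9 + 8 + 9 + 1 + 3 = 57.
Draw number 57 + 1 = 58 must push one box to 10.

58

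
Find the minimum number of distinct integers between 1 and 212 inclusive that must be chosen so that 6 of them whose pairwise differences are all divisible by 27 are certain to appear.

Integers whose pairwise differences are multiples of 27 are exactly those sharing a remainder mod 27. By pigeonhole, the 27 residue classes mod 27 are the pigeonholes.
With 135 integers one could put 5 in each residue class and have no class reach 6.
The 136th integer pushes some class to 6, so 27·5 + 1 = 136.

136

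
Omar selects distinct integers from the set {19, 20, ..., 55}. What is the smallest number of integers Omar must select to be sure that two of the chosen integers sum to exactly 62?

A set avoiding the sum 62 can contain at most one of each pair {x, 62−x}, plus the 13 elements whose complement lies outside the range or equal to its own complement.
The integers 31, …, 55 (25 of them) are such a set: any two sum to at least 31+32 = 63 > 62.
Any 26th integer completes one of the 12 pairs, so 26 choices force a sum of 62.

26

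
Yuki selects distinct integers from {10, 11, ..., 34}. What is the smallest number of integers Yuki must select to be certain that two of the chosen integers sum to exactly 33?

A set avoiding the sum 33 can contain at most one of each pair {x, 33−x}, plus the 11 elements whose complement lies outside the range.
The integers 17, …, 34 (18 of them) are such a set: any two sum to at least 17+18 = 35 > 33.
By the pigeonhole principle, any 19th integer completes one of the 7 pairs, so 19 choices force a sum of 33.

19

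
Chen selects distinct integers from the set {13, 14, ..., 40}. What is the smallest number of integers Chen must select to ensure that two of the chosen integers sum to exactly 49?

17

A set avoiding the sum 49 can contain at most one of each pair {x, 49−x}, plus the 4 elements whose complement lies outside the range.
The integers 25, …, 40 (16 of them) are such a set: any two sum to at least 25+26 = 51 > 49.
Pigeonhole: any 17th integer completes one of the 12 pairs, so 17 choices force a sum of 49.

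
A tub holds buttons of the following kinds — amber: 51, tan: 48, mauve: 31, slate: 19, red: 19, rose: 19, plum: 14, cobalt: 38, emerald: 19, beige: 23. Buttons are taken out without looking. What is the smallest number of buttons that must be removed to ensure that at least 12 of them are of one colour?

By the pigeonhole principle, the 10 colours are the holes; the buttons drawn are the pigeons.
To avoid 12 of any one colour, the worst case takes at most 11 of each colour.
That gives 11 + 11 + 11 + 11 + 11 + 11 + 11 + 11 + 11 + 11 = 110 buttons with no colour reaching 12.
The next button forces some colour to 12, so 110 + 1 = 111.

111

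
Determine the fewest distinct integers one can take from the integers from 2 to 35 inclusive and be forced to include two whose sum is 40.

Two chosen integers sum to 40 exactly when both halves of some pair {x, 40−x} with 5 ≤ x ≤ 40−x ≤ 35 are chosen — 15 such pairs.
The remaining 4 elements (those with no distinct partner in range) can never complete a 40-sum, so the worst case takes all of them and one from each pair: 4 + 15 = 19.
By pigeonhole, the 20th integer has to be the second member of some pair, so 19 + 1 = 20.

20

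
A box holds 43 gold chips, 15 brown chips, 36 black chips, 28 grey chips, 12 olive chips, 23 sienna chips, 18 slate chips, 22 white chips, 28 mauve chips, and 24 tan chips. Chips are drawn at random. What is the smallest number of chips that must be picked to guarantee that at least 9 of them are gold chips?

215

In the worst case for collecting gold chips, every non-gold chip comes out first.
There are 15 + 36 + 28 + 12 + 23 + 18 + 22 + 28 + 24 = 206 non-gold chips altogether.
After those, each further chip must be gold, so 206 + 9 = 215 draws guarantee 9 gold chips.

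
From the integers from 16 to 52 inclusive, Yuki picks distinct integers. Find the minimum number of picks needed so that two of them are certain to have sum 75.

A set avoiding the sum 75 can contain at most one of each pair {x, 75−x}, plus the 7 elements whose complement lies outside the range.
The integers 16, …, 37 (22 of them) are such a set: any two sum to at least 16+17 = 33 and at most 36+37 = 73 < 75.
By the pigeonhole principle, any 23rd integer completes one of the 15 pairs, so 23 choices force a sum of 75.

23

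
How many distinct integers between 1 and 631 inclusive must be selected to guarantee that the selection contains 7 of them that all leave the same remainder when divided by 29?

175

The 29 residue classes mod 29 are the pigeonholes.
With 174 integers one could put 6 in each residue class and have no class reach 7.
The 175th integer pushes some class to 7, so 29·6 + 1 = 175.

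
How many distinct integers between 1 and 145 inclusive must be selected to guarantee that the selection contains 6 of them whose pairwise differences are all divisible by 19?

96

Integers whose pairwise differences are multiples of 19 are exactly those sharing a remainder mod 19. By pigeonhole, the 19 residue classes mod 19 are the pigeonholes.
With 95 integers one could put 5 in each residue class and have no class reach 6.
The 96th integer pushes some class to 6, so 19·5 + 1 = 96.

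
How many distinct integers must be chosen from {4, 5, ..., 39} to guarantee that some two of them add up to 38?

22

Two chosen integers sum to 38 exactly when both halves of some pair {x, 38−x} with 4 ≤ x ≤ 38−x ≤ 34 are chosen — 15 such pairs.
The remaining 6 elements (those with no distinct partner in range) can never complete a 38-sum, so the worst case takes all of them and one from each pair: 6 + 15 = 21.
Pigeonhole: the 22nd integer has to be the second member of some pair, so 21 + 1 = 22.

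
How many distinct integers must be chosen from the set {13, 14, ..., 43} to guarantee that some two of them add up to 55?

Two chosen integers sum to 55 exactly when both halves of some pair {x, 55−x} with 13 ≤ x ≤ 55−x ≤ 42 are chosen — 15 such pairs.
The remaining 1 element (those with no distinct partner in range) can never complete a 55-sum, so the worst case takes all of them and one from each pair: 1 + 15 = 16.
Pigeonhole: the 17th integer has to be the second member of some pair, so 16 + 1 = 17.

17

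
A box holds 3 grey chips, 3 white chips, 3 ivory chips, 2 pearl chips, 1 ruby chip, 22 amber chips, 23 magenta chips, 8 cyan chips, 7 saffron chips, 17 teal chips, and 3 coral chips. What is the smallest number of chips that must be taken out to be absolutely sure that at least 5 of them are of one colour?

36

An adversary could hand out at most 4 chips per colour (6 colours run out sooner): 3 + 3 + 3 + 2 + 1 + 4 + 4 + 4 + 4 + 4 + 3 = 35 chips and still no colour has 5.
Pigeonhole: one more chip lands in a colour already at 4, so 36 draws are enough and 35 are not.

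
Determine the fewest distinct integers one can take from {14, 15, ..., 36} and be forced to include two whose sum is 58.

17

A set avoiding the sum 58 can contain at most one of each pair {x, 58−x}, plus the 9 elements whose complement lies outside the range or equal to its own complement.
The integers 14, …, 29 (16 of them) are such a set: any two sum to at least 14+15 = 29 and at most 28+29 = 57 < 58.
By pigeonhole, any 17th integer completes one of the 7 pairs, so 17 choices force a sum of 58.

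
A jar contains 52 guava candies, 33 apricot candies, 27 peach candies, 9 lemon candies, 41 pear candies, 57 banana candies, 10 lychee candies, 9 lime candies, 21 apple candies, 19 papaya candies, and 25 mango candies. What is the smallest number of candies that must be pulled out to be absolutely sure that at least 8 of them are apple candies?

290

In the worst case for collecting apple candies, every non-apple candy comes out first.
There are 52 + 33 + 27 + 9 + 41 + 57 + 10 + 9 + 19 + 25 = 282 non-apple candies altogether.
After those, each further candy must be apple, so 282 + 8 = 290 draws guarantee 8 apple candies.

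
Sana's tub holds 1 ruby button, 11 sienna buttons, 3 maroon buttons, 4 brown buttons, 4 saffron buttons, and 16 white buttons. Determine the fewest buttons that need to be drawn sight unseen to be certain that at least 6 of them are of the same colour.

An adversary could hand out at most 5 buttons per colour (4 colours run out sooner): 1 + 5 + 3 + 4 + 4 + 5 = 22 buttons and still no colour has 6.
One more button lands in a colour already at 5, so 23 draws are enough and 22 are not.

23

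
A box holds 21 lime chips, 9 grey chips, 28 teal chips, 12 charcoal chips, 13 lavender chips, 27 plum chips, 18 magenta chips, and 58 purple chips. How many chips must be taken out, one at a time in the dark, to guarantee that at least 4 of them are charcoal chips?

178

In the worst case for collecting charcoal chips, every non-charcoal chip comes out first.
There are 21 + 9 + 28 + 13 + 27 + 18 + 58 = 174 non-charcoal chips altogether.
After those, each further chip must be charcoal, so 174 + 4 = 178 draws guarantee 4 charcoal chips.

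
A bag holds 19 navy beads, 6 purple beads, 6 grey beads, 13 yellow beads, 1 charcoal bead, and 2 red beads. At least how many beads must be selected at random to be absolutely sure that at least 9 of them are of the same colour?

The 6 colours are the holes; the beads drawn are the pigeons.
To avoid 9 of any one colour, the worst case takes at most 8 of each colour, or every bead of a colour that has fewer than 8.
That gives 8 + 6 + 6 + 8 + 1 + 2 = 31 beads with no colour reaching 9.
The next bead forces some colour to 9, so 31 + 1 = 32.

32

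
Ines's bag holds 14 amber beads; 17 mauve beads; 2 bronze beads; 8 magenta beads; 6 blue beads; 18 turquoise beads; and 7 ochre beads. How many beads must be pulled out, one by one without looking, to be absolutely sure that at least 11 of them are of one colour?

By pigeonhole, put each drawn bead into a box by colour. The largest draw with every box below 11 takes min(count, 10) from each colour; colours with fewer than 10 contribute all they have.
Σ min(cᵢ, 10) = 10 + 10 + 2 + 8 + 6 + 10 + 7 = 53.
Draw number 53 + 1 = 54 must push one box to 11.

54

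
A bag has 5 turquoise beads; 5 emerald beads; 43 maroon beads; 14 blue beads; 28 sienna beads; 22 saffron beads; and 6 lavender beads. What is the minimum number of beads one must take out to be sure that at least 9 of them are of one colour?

An adversary could hand out at most 8 beads per colour (turquoise, emerald, lavender run out sooner): 5 + 5 + 8 + 8 + 8 + 8 + 6 = 48 beads and still no colour has 9.
One more bead lands in a colour already at 8, so 49 draws are enough and 48 are not.

49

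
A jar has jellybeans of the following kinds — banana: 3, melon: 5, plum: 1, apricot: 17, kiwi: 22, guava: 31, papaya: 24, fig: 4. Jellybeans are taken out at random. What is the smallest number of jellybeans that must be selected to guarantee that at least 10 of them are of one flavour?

50

By pigeonhole, the 8 flavours are the holes; the jellybeans drawn are the pigeons.
To avoid 10 of any one flavour, the worst case takes at most 9 of each flavour, or every jellybean of a flavour that has fewer than 9.
That gives 3 + 5 + 1 + 9 + 9 + 9 + 9 + 4 = 49 jellybeans with no flavour reaching 10.
The next jellybean forces some flavour to 10, so 49 + 1 = 50.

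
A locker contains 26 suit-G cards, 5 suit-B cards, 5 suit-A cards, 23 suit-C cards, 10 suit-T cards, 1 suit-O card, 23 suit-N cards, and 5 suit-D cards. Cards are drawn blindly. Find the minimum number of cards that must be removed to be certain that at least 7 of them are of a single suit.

An adversary could hand out at most 6 cards per suit (4 suits run out sooner): 6 + 5 + 5 + 6 + 6 + 1 + 6 + 5 = 40 cards and still no suit has 7.
One more card lands in a suit already at 6, so 41 draws are enough and 40 are not.

41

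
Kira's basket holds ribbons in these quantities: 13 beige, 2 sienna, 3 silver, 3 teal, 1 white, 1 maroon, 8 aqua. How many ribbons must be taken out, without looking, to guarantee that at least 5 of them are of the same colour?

By the pigeonhole principle, put each drawn ribbon into a box by colour. The largest draw with every box below 5 takes min(count, 4) from each colour; colours with fewer than 4 contribute all they have.
Σ min(cᵢ, 4) = 4 + 2 + 3 + 3 + 1 + 1 + 4 = 18.
Draw number 18 + 1 = 19 must push one box to 5.

19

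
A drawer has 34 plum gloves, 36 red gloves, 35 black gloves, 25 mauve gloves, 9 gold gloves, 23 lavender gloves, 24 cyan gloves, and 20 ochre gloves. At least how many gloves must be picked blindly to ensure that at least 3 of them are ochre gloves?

189

In the worst case for collecting ochre gloves, every non-ochre glove comes out first.
There are 34 + 36 + 35 + 25 + 9 + 23 + 24 = 186 non-ochre gloves altogether.
After those, each further glove must be ochre, so 186 + 3 = 189 draws guarantee 3 ochre gloves.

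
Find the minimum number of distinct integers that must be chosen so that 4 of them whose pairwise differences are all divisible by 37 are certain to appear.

112

Integers whose pairwise differences are multiples of 37 are exactly those sharing a remainder mod 37. By pigeonhole, the 37 residue classes mod 37 are the pigeonholes.
With 111 integers one could put 3 in each residue class and have no class reach 4.
The 112th integer pushes some class to 4, so 37·3 + 1 = 112.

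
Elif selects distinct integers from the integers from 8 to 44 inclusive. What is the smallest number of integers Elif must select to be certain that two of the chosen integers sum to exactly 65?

26

A set avoiding the sum 65 can contain at most one of each pair {x, 65−x}, plus the 13 elements whose complement lies outside the range.
The integers 8, …, 32 (25 of them) are such a set: any two sum to at least 8+9 = 17 and at most 31+32 = 63 < 65.
By pigeonhole, any 26th integer completes one of the 12 pairs, so 26 choices force a sum of 65.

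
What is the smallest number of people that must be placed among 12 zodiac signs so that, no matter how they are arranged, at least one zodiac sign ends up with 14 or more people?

157

With 156 people one could put exactly 13 in each of the 12 zodiac signs, and no zodiac sign would reach 14.
Pigeonhole: one more person must land in a zodiac sign that already has 13, giving it 14.
So 12 × 13 + 1 = 157 people are required.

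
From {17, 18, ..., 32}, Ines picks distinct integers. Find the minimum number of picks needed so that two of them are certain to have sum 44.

12

Two chosen integers sum to 44 exactly when both halves of some pair {x, 44−x} with 17 ≤ x ≤ 44−x ≤ 27 are chosen — 5 such pairs.
The remaining 6 elements (those with no distinct partner in range) can never complete a 44-sum, so the worst case takes all of them and one from each pair: 6 + 5 = 11.
By pigeonhole, the 12th integer has to be the second member of some pair, so 11 + 1 = 12.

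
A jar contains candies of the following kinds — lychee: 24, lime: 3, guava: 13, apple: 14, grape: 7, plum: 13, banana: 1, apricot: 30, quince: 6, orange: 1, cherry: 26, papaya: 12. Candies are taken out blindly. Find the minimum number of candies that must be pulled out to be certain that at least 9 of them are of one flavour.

An adversary could hand out at most 8 candies per flavour (5 flavours run out sooner): 8 + 3 + 8 + 8 + 7 + 8 + 1 + 8 + 6 + 1 + 8 + 8 = 74 candies and still no flavour has 9.
By the pigeonhole principle, one more candy lands in a flavour already at 8, so 75 draws are enough and 74 are not.

75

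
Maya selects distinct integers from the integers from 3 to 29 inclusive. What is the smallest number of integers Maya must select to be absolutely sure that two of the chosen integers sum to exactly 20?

21

Two chosen integers sum to 20 exactly when both halves of some pair {x, 20−x} with 3 ≤ x ≤ 20−x ≤ 17 are chosen — 7 such pairs.
The remaining 13 elements (those with no distinct partner in range) can never complete a 20-sum, so the worst case takes all of them and one from each pair: 13 + 7 = 20.
The 21st integer has to be the second member of some pair, so 20 + 1 = 21.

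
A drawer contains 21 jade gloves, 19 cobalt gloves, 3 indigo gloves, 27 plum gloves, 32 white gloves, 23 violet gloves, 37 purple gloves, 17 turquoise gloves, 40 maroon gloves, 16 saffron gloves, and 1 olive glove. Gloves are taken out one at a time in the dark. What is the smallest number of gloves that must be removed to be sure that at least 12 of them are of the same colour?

104

By the pigeonhole principle, put each drawn glove into a box by colour. The largest draw with every box below 12 takes min(count, 11) from each colour; colours with fewer than 11 contribute all they have.
Σ min(cᵢ, 11) = 11 + 11 + 3 + 11 + 11 + 11 + 11 + 11 + 11 + 11 + 1 = 103.
Draw number 103 + 1 = 104 must push one box to 12.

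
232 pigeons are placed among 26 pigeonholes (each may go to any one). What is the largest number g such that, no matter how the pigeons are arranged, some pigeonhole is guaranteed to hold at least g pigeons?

9

The 26 pigeonholes are the holes and the 232 pigeons are the pigeons.
If every pigeonhole held at most 8 pigeons, the total would be at most 26 × 8 = 208, which is less than 232.
So some pigeonhole holds at least ⌈232/26⌉ = 9 pigeons.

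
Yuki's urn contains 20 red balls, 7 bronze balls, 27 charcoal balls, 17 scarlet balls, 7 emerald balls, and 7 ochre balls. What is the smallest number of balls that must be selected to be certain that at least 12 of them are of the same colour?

The 6 colours are the holes; the balls drawn are the pigeons.
To avoid 12 of any one colour, the worst case takes at most 11 of each colour, or every ball of a colour that has fewer than 11.
That gives 11 + 7 + 11 + 11 + 7 + 7 = 54 balls with no colour reaching 12.
The next ball forces some colour to 12, so 54 + 1 = 55.

55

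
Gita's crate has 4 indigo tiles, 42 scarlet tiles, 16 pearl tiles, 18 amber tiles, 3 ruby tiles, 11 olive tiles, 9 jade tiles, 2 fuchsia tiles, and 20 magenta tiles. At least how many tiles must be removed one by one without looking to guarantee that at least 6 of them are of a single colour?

40

The 9 colours are the holes; the tiles drawn are the pigeons.
To avoid 6 of any one colour, the worst case takes at most 5 of each colour, or every tile of a colour that has fewer than 5.
That gives 4 + 5 + 5 + 5 + 3 + 5 + 5 + 2 + 5 = 39 tiles with no colour reaching 6.
The next tile forces some colour to 6, so 39 + 1 = 40.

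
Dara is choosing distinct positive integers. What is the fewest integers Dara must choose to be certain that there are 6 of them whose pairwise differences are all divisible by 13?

66

Integers whose pairwise differences are multiples of 13 are exactly those sharing a remainder mod 13. Pigeonhole: the 13 residue classes mod 13 are the pigeonholes.
With 65 integers one could put 5 in each residue class and have no class reach 6.
The 66th integer pushes some class to 6, so 13·5 + 1 = 66.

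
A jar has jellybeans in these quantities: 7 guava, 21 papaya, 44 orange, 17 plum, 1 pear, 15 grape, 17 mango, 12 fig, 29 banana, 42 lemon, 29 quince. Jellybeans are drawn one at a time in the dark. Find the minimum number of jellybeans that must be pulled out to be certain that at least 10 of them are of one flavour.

An adversary could hand out at most 9 jellybeans per flavour (guava, pear run out sooner): 7 + 9 + 9 + 9 + 1 + 9 + 9 + 9 + 9 + 9 + 9 = 89 jellybeans and still no flavour has 10.
One more jellybean lands in a flavour already at 9, so 90 draws are enough and 89 are not.

90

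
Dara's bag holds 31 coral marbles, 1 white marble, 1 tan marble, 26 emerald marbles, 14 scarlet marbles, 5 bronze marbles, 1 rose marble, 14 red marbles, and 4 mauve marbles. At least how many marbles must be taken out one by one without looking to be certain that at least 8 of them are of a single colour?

Put each drawn marble into a box by colour. The largest draw with every box below 8 takes min(count, 7) from each colour; colours with fewer than 7 contribute all they have.
Σ min(cᵢ, 7) = 7 + 1 + 1 + 7 + 7 + 5 + 1 + 7 + 4 = 40.
Draw number 40 + 1 = 41 must push one box to 8.

41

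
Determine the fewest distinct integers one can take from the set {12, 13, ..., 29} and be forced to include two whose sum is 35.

13

Two chosen integers sum to 35 exactly when both halves of some pair {x, 35−x} with 12 ≤ x ≤ 35−x ≤ 23 are chosen — 6 such pairs.
The remaining 6 elements (those with no distinct partner in range) can never complete a 35-sum, so the worst case takes all of them and one from each pair: 6 + 6 = 12.
By the pigeonhole principle, the 13th integer has to be the second member of some pair, so 12 + 1 = 13.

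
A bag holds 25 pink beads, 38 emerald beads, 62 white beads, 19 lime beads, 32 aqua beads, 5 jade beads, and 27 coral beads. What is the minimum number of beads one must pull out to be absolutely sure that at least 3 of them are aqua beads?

In the worst case for collecting aqua beads, every non-aqua bead comes out first.
There are 25 + 38 + 62 + 19 + 5 + 27 = 176 non-aqua beads altogether.
After those, each further bead must be aqua, so 176 + 3 = 179 draws guarantee 3 aqua beads.

179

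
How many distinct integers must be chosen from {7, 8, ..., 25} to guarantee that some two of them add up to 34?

Group the elements by complementary pair {x, 34−x}: {9,25}, {10,24}, {11,23}, …, giving 8 two-element pairs, the single value 17 (it cannot pair with itself since the integers are distinct), and 2 integers whose partner 34−x falls outside [7,25].
Treating each of those 11 groups as a pigeonhole, one can pick one integer per group — 11 integers — with no two summing to 34.
The 12th integer lands in an occupied pair, forcing a sum of 34.

12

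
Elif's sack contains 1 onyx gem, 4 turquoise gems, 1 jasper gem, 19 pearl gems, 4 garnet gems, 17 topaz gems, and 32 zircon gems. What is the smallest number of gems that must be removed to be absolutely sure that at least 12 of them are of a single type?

44

The 7 types are the holes; the gems drawn are the pigeons.
To avoid 12 of any one type, the worst case takes at most 11 of each type, or every gem of a type that has fewer than 11.
That gives 1 + 4 + 1 + 11 + 4 + 11 + 11 = 43 gems with no type reaching 12.
The next gem forces some type to 12, so 43 + 1 = 44.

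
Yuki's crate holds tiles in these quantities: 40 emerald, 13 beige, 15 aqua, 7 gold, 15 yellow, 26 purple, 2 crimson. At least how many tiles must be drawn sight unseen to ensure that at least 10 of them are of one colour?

An adversary could hand out at most 9 tiles per colour (gold, crimson run out sooner): 9 + 9 + 9 + 7 + 9 + 9 + 2 = 54 tiles and still no colour has 10.
Pigeonhole: one more tile lands in a colour already at 9, so 55 draws are enough and 54 are not.

55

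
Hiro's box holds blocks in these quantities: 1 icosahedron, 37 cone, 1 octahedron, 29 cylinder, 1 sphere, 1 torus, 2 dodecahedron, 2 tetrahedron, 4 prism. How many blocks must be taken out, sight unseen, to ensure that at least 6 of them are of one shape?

Put each drawn block into a box by shape. The largest draw with every box below 6 takes min(count, 5) from each shape; shapes with fewer than 5 contribute all they have.
Σ min(cᵢ, 5) = 1 + 5 + 1 + 5 + 1 + 1 + 2 + 2 + 4 = 22.
Draw number 22 + 1 = 23 must push one box to 6.

23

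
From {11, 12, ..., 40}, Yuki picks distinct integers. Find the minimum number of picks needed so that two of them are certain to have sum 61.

Two chosen integers sum to 61 exactly when both halves of some pair {x, 61−x} with 21 ≤ x ≤ 61−x ≤ 40 are chosen — 10 such pairs.
The remaining 10 elements (those with no distinct partner in range) can never complete a 61-sum, so the worst case takes all of them and one from each pair: 10 + 10 = 20.
The 21st integer has to be the second member of some pair, so 20 + 1 = 21.

21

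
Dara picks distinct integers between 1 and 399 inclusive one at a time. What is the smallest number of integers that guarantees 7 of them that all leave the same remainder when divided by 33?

Pigeonhole: the 33 residue classes mod 33 are the pigeonholes.
With 198 integers one could put 6 in each residue class and have no class reach 7.
The 199th integer pushes some class to 7, so 33·6 + 1 = 199.

199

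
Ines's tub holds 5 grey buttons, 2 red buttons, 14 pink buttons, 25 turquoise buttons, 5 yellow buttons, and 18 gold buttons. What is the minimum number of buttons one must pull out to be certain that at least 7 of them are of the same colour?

31

By pigeonhole, the 6 colours are the holes; the buttons drawn are the pigeons.
To avoid 7 of any one colour, the worst case takes at most 6 of each colour, or every button of a colour that has fewer than 6.
That gives 5 + 2 + 6 + 6 + 5 + 6 = 30 buttons with no colour reaching 7.
The next button forces some colour to 7, so 30 + 1 = 31.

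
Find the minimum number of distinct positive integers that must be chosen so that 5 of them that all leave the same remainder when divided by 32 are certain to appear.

129

The 32 residue classes mod 32 are the pigeonholes.
With 128 integers one could put 4 in each residue class and have no class reach 5.
The 129th integer pushes some class to 5, so 32·4 + 1 = 129.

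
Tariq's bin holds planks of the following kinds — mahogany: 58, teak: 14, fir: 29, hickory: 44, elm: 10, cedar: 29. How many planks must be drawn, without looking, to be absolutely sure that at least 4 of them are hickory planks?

In the worst case for collecting hickory planks, every non-hickory plank comes out first.
There are 58 + 14 + 29 + 10 + 29 = 140 non-hickory planks altogether.
After those, each further plank must be hickory, so 140 + 4 = 144 draws guarantee 4 hickory planks.

144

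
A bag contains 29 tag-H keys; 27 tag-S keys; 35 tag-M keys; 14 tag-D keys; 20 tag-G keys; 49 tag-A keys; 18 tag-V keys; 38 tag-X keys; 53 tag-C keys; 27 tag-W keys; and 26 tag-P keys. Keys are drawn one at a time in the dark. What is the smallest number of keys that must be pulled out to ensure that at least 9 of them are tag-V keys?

327

In the worst case for collecting tag-V keys, every non-tag-V key comes out first.
There are 29 + 27 + 35 + 14 + 20 + 49 + 38 + 53 + 27 + 26 = 318 non-tag-V keys altogether.
After those, each further key must be tag-V, so 318 + 9 = 327 draws guarantee 9 tag-V keys.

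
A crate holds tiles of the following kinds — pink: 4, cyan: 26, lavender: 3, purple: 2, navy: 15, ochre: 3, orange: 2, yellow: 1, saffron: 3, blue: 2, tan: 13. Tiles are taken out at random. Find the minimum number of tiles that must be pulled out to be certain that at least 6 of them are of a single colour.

The 11 colours are the holes; the tiles drawn are the pigeons.
To avoid 6 of any one colour, the worst case takes at most 5 of each colour, or every tile of a colour that has fewer than 5.
That gives 4 + 5 + 3 + 2 + 5 + 3 + 2 + 1 + 3 + 2 + 5 = 35 tiles with no colour reaching 6.
The next tile forces some colour to 6, so 35 + 1 = 36.

36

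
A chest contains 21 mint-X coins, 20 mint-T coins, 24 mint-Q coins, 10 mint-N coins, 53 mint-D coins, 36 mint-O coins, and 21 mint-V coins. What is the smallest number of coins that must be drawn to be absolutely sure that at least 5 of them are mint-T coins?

170

In the worst case for collecting mint-T coins, every non-mint-T coin comes out first.
There are 21 + 24 + 10 + 53 + 36 + 21 = 165 non-mint-T coins altogether.
After those, each further coin must be mint-T, so 165 + 5 = 170 draws guarantee 5 mint-T coins.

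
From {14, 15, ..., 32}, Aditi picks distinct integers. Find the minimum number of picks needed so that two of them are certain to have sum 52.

14

Two chosen integers sum to 52 exactly when both halves of some pair {x, 52−x} with 20 ≤ x ≤ 52−x ≤ 32 are chosen — 6 such pairs.
The remaining 7 elements (those with no distinct partner in range) can never complete a 52-sum, so the worst case takes all of them and one from each pair: 7 + 6 = 13.
The 14th integer has to be the second member of some pair, so 13 + 1 = 14.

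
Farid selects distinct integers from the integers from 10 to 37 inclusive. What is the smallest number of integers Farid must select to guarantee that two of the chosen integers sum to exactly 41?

Two chosen integers sum to 41 exactly when both halves of some pair {x, 41−x} with 10 ≤ x ≤ 41−x ≤ 31 are chosen — 11 such pairs.
The remaining 6 elements (those with no distinct partner in range) can never complete a 41-sum, so the worst case takes all of them and one from each pair: 6 + 11 = 17.
The 18th integer has to be the second member of some pair, so 17 + 1 = 18.

18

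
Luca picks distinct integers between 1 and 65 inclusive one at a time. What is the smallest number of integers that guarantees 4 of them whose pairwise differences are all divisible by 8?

Integers whose pairwise differences are multiples of 8 are exactly those sharing a remainder mod 8. By pigeonhole, the 8 residue classes mod 8 are the pigeonholes.
With 24 integers one could put 3 in each residue class and have no class reach 4.
The 25th integer pushes some class to 4, so 8·3 + 1 = 25.

25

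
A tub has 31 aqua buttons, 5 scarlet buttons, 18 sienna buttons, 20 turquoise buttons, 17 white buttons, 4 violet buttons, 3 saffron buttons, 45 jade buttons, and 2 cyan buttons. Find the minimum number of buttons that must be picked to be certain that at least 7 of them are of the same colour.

By the pigeonhole principle, put each drawn button into a box by colour. The largest draw with every box below 7 takes min(count, 6) from each colour; colours with fewer than 6 contribute all they have.
Σ min(cᵢ, 6) = 6 + 5 + 6 + 6 + 6 + 4 + 3 + 6 + 2 = 44.
Draw number 44 + 1 = 45 must push one box to 7.

45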